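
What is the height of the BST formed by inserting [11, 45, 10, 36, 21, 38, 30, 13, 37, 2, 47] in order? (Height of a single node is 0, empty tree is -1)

Insertion order: [11, 45, 10, 36, 21, 38, 30, 13, 37, 2, 47]
Tree (level-order array): [11, 10, 45, 2, None, 36, 47, None, None, 21, 38, None, None, 13, 30, 37]
Compute height bottom-up (empty subtree = -1):
  height(2) = 1 + max(-1, -1) = 0
  height(10) = 1 + max(0, -1) = 1
  height(13) = 1 + max(-1, -1) = 0
  height(30) = 1 + max(-1, -1) = 0
  height(21) = 1 + max(0, 0) = 1
  height(37) = 1 + max(-1, -1) = 0
  height(38) = 1 + max(0, -1) = 1
  height(36) = 1 + max(1, 1) = 2
  height(47) = 1 + max(-1, -1) = 0
  height(45) = 1 + max(2, 0) = 3
  height(11) = 1 + max(1, 3) = 4
Height = 4


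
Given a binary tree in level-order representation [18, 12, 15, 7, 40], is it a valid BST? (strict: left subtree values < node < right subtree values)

Level-order array: [18, 12, 15, 7, 40]
Validate using subtree bounds (lo, hi): at each node, require lo < value < hi,
then recurse left with hi=value and right with lo=value.
Preorder trace (stopping at first violation):
  at node 18 with bounds (-inf, +inf): OK
  at node 12 with bounds (-inf, 18): OK
  at node 7 with bounds (-inf, 12): OK
  at node 40 with bounds (12, 18): VIOLATION
Node 40 violates its bound: not (12 < 40 < 18).
Result: Not a valid BST


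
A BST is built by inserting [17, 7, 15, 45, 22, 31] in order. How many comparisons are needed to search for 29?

Search path for 29: 17 -> 45 -> 22 -> 31
Found: False
Comparisons: 4


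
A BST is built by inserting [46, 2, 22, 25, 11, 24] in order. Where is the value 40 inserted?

Starting tree (level order): [46, 2, None, None, 22, 11, 25, None, None, 24]
Insertion path: 46 -> 2 -> 22 -> 25
Result: insert 40 as right child of 25
Final tree (level order): [46, 2, None, None, 22, 11, 25, None, None, 24, 40]


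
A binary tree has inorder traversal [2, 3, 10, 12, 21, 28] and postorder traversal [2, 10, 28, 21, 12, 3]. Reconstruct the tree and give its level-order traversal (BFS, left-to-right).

Inorder:   [2, 3, 10, 12, 21, 28]
Postorder: [2, 10, 28, 21, 12, 3]
Algorithm: postorder visits root last, so walk postorder right-to-left;
each value is the root of the current inorder slice — split it at that
value, recurse on the right subtree first, then the left.
Recursive splits:
  root=3; inorder splits into left=[2], right=[10, 12, 21, 28]
  root=12; inorder splits into left=[10], right=[21, 28]
  root=21; inorder splits into left=[], right=[28]
  root=28; inorder splits into left=[], right=[]
  root=10; inorder splits into left=[], right=[]
  root=2; inorder splits into left=[], right=[]
Reconstructed level-order: [3, 2, 12, 10, 21, 28]


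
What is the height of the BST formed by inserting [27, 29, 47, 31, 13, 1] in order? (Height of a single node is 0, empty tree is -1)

Insertion order: [27, 29, 47, 31, 13, 1]
Tree (level-order array): [27, 13, 29, 1, None, None, 47, None, None, 31]
Compute height bottom-up (empty subtree = -1):
  height(1) = 1 + max(-1, -1) = 0
  height(13) = 1 + max(0, -1) = 1
  height(31) = 1 + max(-1, -1) = 0
  height(47) = 1 + max(0, -1) = 1
  height(29) = 1 + max(-1, 1) = 2
  height(27) = 1 + max(1, 2) = 3
Height = 3


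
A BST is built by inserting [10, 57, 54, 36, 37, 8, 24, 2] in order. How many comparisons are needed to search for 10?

Search path for 10: 10
Found: True
Comparisons: 1


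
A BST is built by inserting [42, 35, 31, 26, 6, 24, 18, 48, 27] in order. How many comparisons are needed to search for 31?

Search path for 31: 42 -> 35 -> 31
Found: True
Comparisons: 3


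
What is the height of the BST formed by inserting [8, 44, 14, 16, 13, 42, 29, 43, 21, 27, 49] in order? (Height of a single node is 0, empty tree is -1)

Insertion order: [8, 44, 14, 16, 13, 42, 29, 43, 21, 27, 49]
Tree (level-order array): [8, None, 44, 14, 49, 13, 16, None, None, None, None, None, 42, 29, 43, 21, None, None, None, None, 27]
Compute height bottom-up (empty subtree = -1):
  height(13) = 1 + max(-1, -1) = 0
  height(27) = 1 + max(-1, -1) = 0
  height(21) = 1 + max(-1, 0) = 1
  height(29) = 1 + max(1, -1) = 2
  height(43) = 1 + max(-1, -1) = 0
  height(42) = 1 + max(2, 0) = 3
  height(16) = 1 + max(-1, 3) = 4
  height(14) = 1 + max(0, 4) = 5
  height(49) = 1 + max(-1, -1) = 0
  height(44) = 1 + max(5, 0) = 6
  height(8) = 1 + max(-1, 6) = 7
Height = 7


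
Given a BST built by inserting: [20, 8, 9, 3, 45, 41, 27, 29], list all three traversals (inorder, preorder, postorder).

Tree insertion order: [20, 8, 9, 3, 45, 41, 27, 29]
Tree (level-order array): [20, 8, 45, 3, 9, 41, None, None, None, None, None, 27, None, None, 29]
Inorder (L, root, R): [3, 8, 9, 20, 27, 29, 41, 45]
Preorder (root, L, R): [20, 8, 3, 9, 45, 41, 27, 29]
Postorder (L, R, root): [3, 9, 8, 29, 27, 41, 45, 20]


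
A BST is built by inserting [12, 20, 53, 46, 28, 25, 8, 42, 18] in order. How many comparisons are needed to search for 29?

Search path for 29: 12 -> 20 -> 53 -> 46 -> 28 -> 42
Found: False
Comparisons: 6


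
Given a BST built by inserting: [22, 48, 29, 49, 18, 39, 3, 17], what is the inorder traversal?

Tree insertion order: [22, 48, 29, 49, 18, 39, 3, 17]
Tree (level-order array): [22, 18, 48, 3, None, 29, 49, None, 17, None, 39]
Inorder traversal: [3, 17, 18, 22, 29, 39, 48, 49]


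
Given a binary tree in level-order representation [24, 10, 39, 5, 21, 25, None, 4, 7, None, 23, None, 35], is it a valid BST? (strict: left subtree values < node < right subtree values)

Level-order array: [24, 10, 39, 5, 21, 25, None, 4, 7, None, 23, None, 35]
Validate using subtree bounds (lo, hi): at each node, require lo < value < hi,
then recurse left with hi=value and right with lo=value.
Preorder trace (stopping at first violation):
  at node 24 with bounds (-inf, +inf): OK
  at node 10 with bounds (-inf, 24): OK
  at node 5 with bounds (-inf, 10): OK
  at node 4 with bounds (-inf, 5): OK
  at node 7 with bounds (5, 10): OK
  at node 21 with bounds (10, 24): OK
  at node 23 with bounds (21, 24): OK
  at node 39 with bounds (24, +inf): OK
  at node 25 with bounds (24, 39): OK
  at node 35 with bounds (25, 39): OK
No violation found at any node.
Result: Valid BST


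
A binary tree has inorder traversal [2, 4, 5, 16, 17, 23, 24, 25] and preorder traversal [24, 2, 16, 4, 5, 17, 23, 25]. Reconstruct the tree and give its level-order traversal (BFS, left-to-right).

Inorder:  [2, 4, 5, 16, 17, 23, 24, 25]
Preorder: [24, 2, 16, 4, 5, 17, 23, 25]
Algorithm: preorder visits root first, so consume preorder in order;
for each root, split the current inorder slice at that value into
left-subtree inorder and right-subtree inorder, then recurse.
Recursive splits:
  root=24; inorder splits into left=[2, 4, 5, 16, 17, 23], right=[25]
  root=2; inorder splits into left=[], right=[4, 5, 16, 17, 23]
  root=16; inorder splits into left=[4, 5], right=[17, 23]
  root=4; inorder splits into left=[], right=[5]
  root=5; inorder splits into left=[], right=[]
  root=17; inorder splits into left=[], right=[23]
  root=23; inorder splits into left=[], right=[]
  root=25; inorder splits into left=[], right=[]
Reconstructed level-order: [24, 2, 25, 16, 4, 17, 5, 23]


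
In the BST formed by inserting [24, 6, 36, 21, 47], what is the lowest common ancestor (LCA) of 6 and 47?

Tree insertion order: [24, 6, 36, 21, 47]
Tree (level-order array): [24, 6, 36, None, 21, None, 47]
In a BST, the LCA of p=6, q=47 is the first node v on the
root-to-leaf path with p <= v <= q (go left if both < v, right if both > v).
Walk from root:
  at 24: 6 <= 24 <= 47, this is the LCA
LCA = 24


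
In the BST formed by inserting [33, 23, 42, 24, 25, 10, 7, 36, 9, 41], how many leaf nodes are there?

Tree built from: [33, 23, 42, 24, 25, 10, 7, 36, 9, 41]
Tree (level-order array): [33, 23, 42, 10, 24, 36, None, 7, None, None, 25, None, 41, None, 9]
Rule: A leaf has 0 children.
Per-node child counts:
  node 33: 2 child(ren)
  node 23: 2 child(ren)
  node 10: 1 child(ren)
  node 7: 1 child(ren)
  node 9: 0 child(ren)
  node 24: 1 child(ren)
  node 25: 0 child(ren)
  node 42: 1 child(ren)
  node 36: 1 child(ren)
  node 41: 0 child(ren)
Matching nodes: [9, 25, 41]
Count of leaf nodes: 3


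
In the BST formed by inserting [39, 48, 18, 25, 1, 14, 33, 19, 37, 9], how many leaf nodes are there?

Tree built from: [39, 48, 18, 25, 1, 14, 33, 19, 37, 9]
Tree (level-order array): [39, 18, 48, 1, 25, None, None, None, 14, 19, 33, 9, None, None, None, None, 37]
Rule: A leaf has 0 children.
Per-node child counts:
  node 39: 2 child(ren)
  node 18: 2 child(ren)
  node 1: 1 child(ren)
  node 14: 1 child(ren)
  node 9: 0 child(ren)
  node 25: 2 child(ren)
  node 19: 0 child(ren)
  node 33: 1 child(ren)
  node 37: 0 child(ren)
  node 48: 0 child(ren)
Matching nodes: [9, 19, 37, 48]
Count of leaf nodes: 4


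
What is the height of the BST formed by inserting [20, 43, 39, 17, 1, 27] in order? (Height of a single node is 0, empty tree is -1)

Insertion order: [20, 43, 39, 17, 1, 27]
Tree (level-order array): [20, 17, 43, 1, None, 39, None, None, None, 27]
Compute height bottom-up (empty subtree = -1):
  height(1) = 1 + max(-1, -1) = 0
  height(17) = 1 + max(0, -1) = 1
  height(27) = 1 + max(-1, -1) = 0
  height(39) = 1 + max(0, -1) = 1
  height(43) = 1 + max(1, -1) = 2
  height(20) = 1 + max(1, 2) = 3
Height = 3


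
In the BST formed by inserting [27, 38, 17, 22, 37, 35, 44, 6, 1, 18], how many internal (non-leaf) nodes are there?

Tree built from: [27, 38, 17, 22, 37, 35, 44, 6, 1, 18]
Tree (level-order array): [27, 17, 38, 6, 22, 37, 44, 1, None, 18, None, 35]
Rule: An internal node has at least one child.
Per-node child counts:
  node 27: 2 child(ren)
  node 17: 2 child(ren)
  node 6: 1 child(ren)
  node 1: 0 child(ren)
  node 22: 1 child(ren)
  node 18: 0 child(ren)
  node 38: 2 child(ren)
  node 37: 1 child(ren)
  node 35: 0 child(ren)
  node 44: 0 child(ren)
Matching nodes: [27, 17, 6, 22, 38, 37]
Count of internal (non-leaf) nodes: 6


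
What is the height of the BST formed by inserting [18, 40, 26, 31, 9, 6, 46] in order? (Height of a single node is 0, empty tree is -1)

Insertion order: [18, 40, 26, 31, 9, 6, 46]
Tree (level-order array): [18, 9, 40, 6, None, 26, 46, None, None, None, 31]
Compute height bottom-up (empty subtree = -1):
  height(6) = 1 + max(-1, -1) = 0
  height(9) = 1 + max(0, -1) = 1
  height(31) = 1 + max(-1, -1) = 0
  height(26) = 1 + max(-1, 0) = 1
  height(46) = 1 + max(-1, -1) = 0
  height(40) = 1 + max(1, 0) = 2
  height(18) = 1 + max(1, 2) = 3
Height = 3


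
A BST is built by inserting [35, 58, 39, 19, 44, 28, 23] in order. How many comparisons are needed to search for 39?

Search path for 39: 35 -> 58 -> 39
Found: True
Comparisons: 3


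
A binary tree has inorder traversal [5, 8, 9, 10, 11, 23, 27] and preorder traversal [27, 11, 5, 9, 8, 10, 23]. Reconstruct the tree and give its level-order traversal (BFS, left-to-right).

Inorder:  [5, 8, 9, 10, 11, 23, 27]
Preorder: [27, 11, 5, 9, 8, 10, 23]
Algorithm: preorder visits root first, so consume preorder in order;
for each root, split the current inorder slice at that value into
left-subtree inorder and right-subtree inorder, then recurse.
Recursive splits:
  root=27; inorder splits into left=[5, 8, 9, 10, 11, 23], right=[]
  root=11; inorder splits into left=[5, 8, 9, 10], right=[23]
  root=5; inorder splits into left=[], right=[8, 9, 10]
  root=9; inorder splits into left=[8], right=[10]
  root=8; inorder splits into left=[], right=[]
  root=10; inorder splits into left=[], right=[]
  root=23; inorder splits into left=[], right=[]
Reconstructed level-order: [27, 11, 5, 23, 9, 8, 10]


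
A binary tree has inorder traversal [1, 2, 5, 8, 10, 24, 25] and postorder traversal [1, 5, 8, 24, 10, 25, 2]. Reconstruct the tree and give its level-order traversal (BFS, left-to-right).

Inorder:   [1, 2, 5, 8, 10, 24, 25]
Postorder: [1, 5, 8, 24, 10, 25, 2]
Algorithm: postorder visits root last, so walk postorder right-to-left;
each value is the root of the current inorder slice — split it at that
value, recurse on the right subtree first, then the left.
Recursive splits:
  root=2; inorder splits into left=[1], right=[5, 8, 10, 24, 25]
  root=25; inorder splits into left=[5, 8, 10, 24], right=[]
  root=10; inorder splits into left=[5, 8], right=[24]
  root=24; inorder splits into left=[], right=[]
  root=8; inorder splits into left=[5], right=[]
  root=5; inorder splits into left=[], right=[]
  root=1; inorder splits into left=[], right=[]
Reconstructed level-order: [2, 1, 25, 10, 8, 24, 5]


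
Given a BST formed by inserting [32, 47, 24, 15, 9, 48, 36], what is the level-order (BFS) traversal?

Tree insertion order: [32, 47, 24, 15, 9, 48, 36]
Tree (level-order array): [32, 24, 47, 15, None, 36, 48, 9]
BFS from the root, enqueuing left then right child of each popped node:
  queue [32] -> pop 32, enqueue [24, 47], visited so far: [32]
  queue [24, 47] -> pop 24, enqueue [15], visited so far: [32, 24]
  queue [47, 15] -> pop 47, enqueue [36, 48], visited so far: [32, 24, 47]
  queue [15, 36, 48] -> pop 15, enqueue [9], visited so far: [32, 24, 47, 15]
  queue [36, 48, 9] -> pop 36, enqueue [none], visited so far: [32, 24, 47, 15, 36]
  queue [48, 9] -> pop 48, enqueue [none], visited so far: [32, 24, 47, 15, 36, 48]
  queue [9] -> pop 9, enqueue [none], visited so far: [32, 24, 47, 15, 36, 48, 9]
Result: [32, 24, 47, 15, 36, 48, 9]


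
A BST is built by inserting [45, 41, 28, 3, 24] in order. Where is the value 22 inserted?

Starting tree (level order): [45, 41, None, 28, None, 3, None, None, 24]
Insertion path: 45 -> 41 -> 28 -> 3 -> 24
Result: insert 22 as left child of 24
Final tree (level order): [45, 41, None, 28, None, 3, None, None, 24, 22]


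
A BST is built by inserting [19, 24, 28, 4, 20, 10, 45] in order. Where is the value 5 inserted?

Starting tree (level order): [19, 4, 24, None, 10, 20, 28, None, None, None, None, None, 45]
Insertion path: 19 -> 4 -> 10
Result: insert 5 as left child of 10
Final tree (level order): [19, 4, 24, None, 10, 20, 28, 5, None, None, None, None, 45]


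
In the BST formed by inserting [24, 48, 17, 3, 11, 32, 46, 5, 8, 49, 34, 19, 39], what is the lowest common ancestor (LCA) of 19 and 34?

Tree insertion order: [24, 48, 17, 3, 11, 32, 46, 5, 8, 49, 34, 19, 39]
Tree (level-order array): [24, 17, 48, 3, 19, 32, 49, None, 11, None, None, None, 46, None, None, 5, None, 34, None, None, 8, None, 39]
In a BST, the LCA of p=19, q=34 is the first node v on the
root-to-leaf path with p <= v <= q (go left if both < v, right if both > v).
Walk from root:
  at 24: 19 <= 24 <= 34, this is the LCA
LCA = 24


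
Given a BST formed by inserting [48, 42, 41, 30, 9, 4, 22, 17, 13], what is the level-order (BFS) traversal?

Tree insertion order: [48, 42, 41, 30, 9, 4, 22, 17, 13]
Tree (level-order array): [48, 42, None, 41, None, 30, None, 9, None, 4, 22, None, None, 17, None, 13]
BFS from the root, enqueuing left then right child of each popped node:
  queue [48] -> pop 48, enqueue [42], visited so far: [48]
  queue [42] -> pop 42, enqueue [41], visited so far: [48, 42]
  queue [41] -> pop 41, enqueue [30], visited so far: [48, 42, 41]
  queue [30] -> pop 30, enqueue [9], visited so far: [48, 42, 41, 30]
  queue [9] -> pop 9, enqueue [4, 22], visited so far: [48, 42, 41, 30, 9]
  queue [4, 22] -> pop 4, enqueue [none], visited so far: [48, 42, 41, 30, 9, 4]
  queue [22] -> pop 22, enqueue [17], visited so far: [48, 42, 41, 30, 9, 4, 22]
  queue [17] -> pop 17, enqueue [13], visited so far: [48, 42, 41, 30, 9, 4, 22, 17]
  queue [13] -> pop 13, enqueue [none], visited so far: [48, 42, 41, 30, 9, 4, 22, 17, 13]
Result: [48, 42, 41, 30, 9, 4, 22, 17, 13]


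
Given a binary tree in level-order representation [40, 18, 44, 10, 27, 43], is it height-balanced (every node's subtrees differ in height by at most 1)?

Tree (level-order array): [40, 18, 44, 10, 27, 43]
Definition: a tree is height-balanced if, at every node, |h(left) - h(right)| <= 1 (empty subtree has height -1).
Bottom-up per-node check:
  node 10: h_left=-1, h_right=-1, diff=0 [OK], height=0
  node 27: h_left=-1, h_right=-1, diff=0 [OK], height=0
  node 18: h_left=0, h_right=0, diff=0 [OK], height=1
  node 43: h_left=-1, h_right=-1, diff=0 [OK], height=0
  node 44: h_left=0, h_right=-1, diff=1 [OK], height=1
  node 40: h_left=1, h_right=1, diff=0 [OK], height=2
All nodes satisfy the balance condition.
Result: Balanced


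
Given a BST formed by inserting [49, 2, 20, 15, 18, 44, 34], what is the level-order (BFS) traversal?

Tree insertion order: [49, 2, 20, 15, 18, 44, 34]
Tree (level-order array): [49, 2, None, None, 20, 15, 44, None, 18, 34]
BFS from the root, enqueuing left then right child of each popped node:
  queue [49] -> pop 49, enqueue [2], visited so far: [49]
  queue [2] -> pop 2, enqueue [20], visited so far: [49, 2]
  queue [20] -> pop 20, enqueue [15, 44], visited so far: [49, 2, 20]
  queue [15, 44] -> pop 15, enqueue [18], visited so far: [49, 2, 20, 15]
  queue [44, 18] -> pop 44, enqueue [34], visited so far: [49, 2, 20, 15, 44]
  queue [18, 34] -> pop 18, enqueue [none], visited so far: [49, 2, 20, 15, 44, 18]
  queue [34] -> pop 34, enqueue [none], visited so far: [49, 2, 20, 15, 44, 18, 34]
Result: [49, 2, 20, 15, 44, 18, 34]


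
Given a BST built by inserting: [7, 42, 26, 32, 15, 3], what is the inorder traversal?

Tree insertion order: [7, 42, 26, 32, 15, 3]
Tree (level-order array): [7, 3, 42, None, None, 26, None, 15, 32]
Inorder traversal: [3, 7, 15, 26, 32, 42]


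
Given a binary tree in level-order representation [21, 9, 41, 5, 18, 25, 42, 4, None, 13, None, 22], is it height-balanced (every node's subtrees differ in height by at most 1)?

Tree (level-order array): [21, 9, 41, 5, 18, 25, 42, 4, None, 13, None, 22]
Definition: a tree is height-balanced if, at every node, |h(left) - h(right)| <= 1 (empty subtree has height -1).
Bottom-up per-node check:
  node 4: h_left=-1, h_right=-1, diff=0 [OK], height=0
  node 5: h_left=0, h_right=-1, diff=1 [OK], height=1
  node 13: h_left=-1, h_right=-1, diff=0 [OK], height=0
  node 18: h_left=0, h_right=-1, diff=1 [OK], height=1
  node 9: h_left=1, h_right=1, diff=0 [OK], height=2
  node 22: h_left=-1, h_right=-1, diff=0 [OK], height=0
  node 25: h_left=0, h_right=-1, diff=1 [OK], height=1
  node 42: h_left=-1, h_right=-1, diff=0 [OK], height=0
  node 41: h_left=1, h_right=0, diff=1 [OK], height=2
  node 21: h_left=2, h_right=2, diff=0 [OK], height=3
All nodes satisfy the balance condition.
Result: Balanced


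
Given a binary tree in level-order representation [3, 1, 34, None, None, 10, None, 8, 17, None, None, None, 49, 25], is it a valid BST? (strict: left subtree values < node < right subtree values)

Level-order array: [3, 1, 34, None, None, 10, None, 8, 17, None, None, None, 49, 25]
Validate using subtree bounds (lo, hi): at each node, require lo < value < hi,
then recurse left with hi=value and right with lo=value.
Preorder trace (stopping at first violation):
  at node 3 with bounds (-inf, +inf): OK
  at node 1 with bounds (-inf, 3): OK
  at node 34 with bounds (3, +inf): OK
  at node 10 with bounds (3, 34): OK
  at node 8 with bounds (3, 10): OK
  at node 17 with bounds (10, 34): OK
  at node 49 with bounds (17, 34): VIOLATION
Node 49 violates its bound: not (17 < 49 < 34).
Result: Not a valid BST


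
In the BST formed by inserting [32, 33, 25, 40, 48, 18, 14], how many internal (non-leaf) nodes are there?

Tree built from: [32, 33, 25, 40, 48, 18, 14]
Tree (level-order array): [32, 25, 33, 18, None, None, 40, 14, None, None, 48]
Rule: An internal node has at least one child.
Per-node child counts:
  node 32: 2 child(ren)
  node 25: 1 child(ren)
  node 18: 1 child(ren)
  node 14: 0 child(ren)
  node 33: 1 child(ren)
  node 40: 1 child(ren)
  node 48: 0 child(ren)
Matching nodes: [32, 25, 18, 33, 40]
Count of internal (non-leaf) nodes: 5


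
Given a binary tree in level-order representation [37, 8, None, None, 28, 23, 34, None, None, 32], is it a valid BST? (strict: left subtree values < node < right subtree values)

Level-order array: [37, 8, None, None, 28, 23, 34, None, None, 32]
Validate using subtree bounds (lo, hi): at each node, require lo < value < hi,
then recurse left with hi=value and right with lo=value.
Preorder trace (stopping at first violation):
  at node 37 with bounds (-inf, +inf): OK
  at node 8 with bounds (-inf, 37): OK
  at node 28 with bounds (8, 37): OK
  at node 23 with bounds (8, 28): OK
  at node 34 with bounds (28, 37): OK
  at node 32 with bounds (28, 34): OK
No violation found at any node.
Result: Valid BST


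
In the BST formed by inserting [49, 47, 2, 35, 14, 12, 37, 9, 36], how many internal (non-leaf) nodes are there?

Tree built from: [49, 47, 2, 35, 14, 12, 37, 9, 36]
Tree (level-order array): [49, 47, None, 2, None, None, 35, 14, 37, 12, None, 36, None, 9]
Rule: An internal node has at least one child.
Per-node child counts:
  node 49: 1 child(ren)
  node 47: 1 child(ren)
  node 2: 1 child(ren)
  node 35: 2 child(ren)
  node 14: 1 child(ren)
  node 12: 1 child(ren)
  node 9: 0 child(ren)
  node 37: 1 child(ren)
  node 36: 0 child(ren)
Matching nodes: [49, 47, 2, 35, 14, 12, 37]
Count of internal (non-leaf) nodes: 7


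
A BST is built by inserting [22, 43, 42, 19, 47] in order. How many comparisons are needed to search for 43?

Search path for 43: 22 -> 43
Found: True
Comparisons: 2


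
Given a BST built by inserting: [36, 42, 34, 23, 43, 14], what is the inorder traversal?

Tree insertion order: [36, 42, 34, 23, 43, 14]
Tree (level-order array): [36, 34, 42, 23, None, None, 43, 14]
Inorder traversal: [14, 23, 34, 36, 42, 43]


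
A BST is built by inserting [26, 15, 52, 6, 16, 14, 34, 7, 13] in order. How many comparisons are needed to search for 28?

Search path for 28: 26 -> 52 -> 34
Found: False
Comparisons: 3


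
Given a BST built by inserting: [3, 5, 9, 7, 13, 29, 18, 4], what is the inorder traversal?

Tree insertion order: [3, 5, 9, 7, 13, 29, 18, 4]
Tree (level-order array): [3, None, 5, 4, 9, None, None, 7, 13, None, None, None, 29, 18]
Inorder traversal: [3, 4, 5, 7, 9, 13, 18, 29]


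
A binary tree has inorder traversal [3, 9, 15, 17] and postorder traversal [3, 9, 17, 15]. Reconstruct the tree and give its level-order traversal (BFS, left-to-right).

Inorder:   [3, 9, 15, 17]
Postorder: [3, 9, 17, 15]
Algorithm: postorder visits root last, so walk postorder right-to-left;
each value is the root of the current inorder slice — split it at that
value, recurse on the right subtree first, then the left.
Recursive splits:
  root=15; inorder splits into left=[3, 9], right=[17]
  root=17; inorder splits into left=[], right=[]
  root=9; inorder splits into left=[3], right=[]
  root=3; inorder splits into left=[], right=[]
Reconstructed level-order: [15, 9, 17, 3]


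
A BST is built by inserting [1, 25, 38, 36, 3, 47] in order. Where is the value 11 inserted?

Starting tree (level order): [1, None, 25, 3, 38, None, None, 36, 47]
Insertion path: 1 -> 25 -> 3
Result: insert 11 as right child of 3
Final tree (level order): [1, None, 25, 3, 38, None, 11, 36, 47]


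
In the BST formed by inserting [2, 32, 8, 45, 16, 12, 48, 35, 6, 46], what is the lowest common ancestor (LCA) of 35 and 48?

Tree insertion order: [2, 32, 8, 45, 16, 12, 48, 35, 6, 46]
Tree (level-order array): [2, None, 32, 8, 45, 6, 16, 35, 48, None, None, 12, None, None, None, 46]
In a BST, the LCA of p=35, q=48 is the first node v on the
root-to-leaf path with p <= v <= q (go left if both < v, right if both > v).
Walk from root:
  at 2: both 35 and 48 > 2, go right
  at 32: both 35 and 48 > 32, go right
  at 45: 35 <= 45 <= 48, this is the LCA
LCA = 45


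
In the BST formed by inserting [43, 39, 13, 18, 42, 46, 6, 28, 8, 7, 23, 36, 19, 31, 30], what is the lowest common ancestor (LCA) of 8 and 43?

Tree insertion order: [43, 39, 13, 18, 42, 46, 6, 28, 8, 7, 23, 36, 19, 31, 30]
Tree (level-order array): [43, 39, 46, 13, 42, None, None, 6, 18, None, None, None, 8, None, 28, 7, None, 23, 36, None, None, 19, None, 31, None, None, None, 30]
In a BST, the LCA of p=8, q=43 is the first node v on the
root-to-leaf path with p <= v <= q (go left if both < v, right if both > v).
Walk from root:
  at 43: 8 <= 43 <= 43, this is the LCA
LCA = 43


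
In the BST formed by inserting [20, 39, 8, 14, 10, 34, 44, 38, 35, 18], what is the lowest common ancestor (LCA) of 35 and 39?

Tree insertion order: [20, 39, 8, 14, 10, 34, 44, 38, 35, 18]
Tree (level-order array): [20, 8, 39, None, 14, 34, 44, 10, 18, None, 38, None, None, None, None, None, None, 35]
In a BST, the LCA of p=35, q=39 is the first node v on the
root-to-leaf path with p <= v <= q (go left if both < v, right if both > v).
Walk from root:
  at 20: both 35 and 39 > 20, go right
  at 39: 35 <= 39 <= 39, this is the LCA
LCA = 39


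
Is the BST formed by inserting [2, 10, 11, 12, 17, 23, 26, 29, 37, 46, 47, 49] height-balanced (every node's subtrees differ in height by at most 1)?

Tree (level-order array): [2, None, 10, None, 11, None, 12, None, 17, None, 23, None, 26, None, 29, None, 37, None, 46, None, 47, None, 49]
Definition: a tree is height-balanced if, at every node, |h(left) - h(right)| <= 1 (empty subtree has height -1).
Bottom-up per-node check:
  node 49: h_left=-1, h_right=-1, diff=0 [OK], height=0
  node 47: h_left=-1, h_right=0, diff=1 [OK], height=1
  node 46: h_left=-1, h_right=1, diff=2 [FAIL (|-1-1|=2 > 1)], height=2
  node 37: h_left=-1, h_right=2, diff=3 [FAIL (|-1-2|=3 > 1)], height=3
  node 29: h_left=-1, h_right=3, diff=4 [FAIL (|-1-3|=4 > 1)], height=4
  node 26: h_left=-1, h_right=4, diff=5 [FAIL (|-1-4|=5 > 1)], height=5
  node 23: h_left=-1, h_right=5, diff=6 [FAIL (|-1-5|=6 > 1)], height=6
  node 17: h_left=-1, h_right=6, diff=7 [FAIL (|-1-6|=7 > 1)], height=7
  node 12: h_left=-1, h_right=7, diff=8 [FAIL (|-1-7|=8 > 1)], height=8
  node 11: h_left=-1, h_right=8, diff=9 [FAIL (|-1-8|=9 > 1)], height=9
  node 10: h_left=-1, h_right=9, diff=10 [FAIL (|-1-9|=10 > 1)], height=10
  node 2: h_left=-1, h_right=10, diff=11 [FAIL (|-1-10|=11 > 1)], height=11
Node 46 violates the condition: |-1 - 1| = 2 > 1.
Result: Not balanced


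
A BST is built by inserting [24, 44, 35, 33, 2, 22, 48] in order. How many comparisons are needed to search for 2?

Search path for 2: 24 -> 2
Found: True
Comparisons: 2


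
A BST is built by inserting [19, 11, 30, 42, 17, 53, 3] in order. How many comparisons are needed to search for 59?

Search path for 59: 19 -> 30 -> 42 -> 53
Found: False
Comparisons: 4


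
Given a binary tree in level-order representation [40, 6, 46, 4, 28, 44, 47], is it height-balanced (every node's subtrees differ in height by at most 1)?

Tree (level-order array): [40, 6, 46, 4, 28, 44, 47]
Definition: a tree is height-balanced if, at every node, |h(left) - h(right)| <= 1 (empty subtree has height -1).
Bottom-up per-node check:
  node 4: h_left=-1, h_right=-1, diff=0 [OK], height=0
  node 28: h_left=-1, h_right=-1, diff=0 [OK], height=0
  node 6: h_left=0, h_right=0, diff=0 [OK], height=1
  node 44: h_left=-1, h_right=-1, diff=0 [OK], height=0
  node 47: h_left=-1, h_right=-1, diff=0 [OK], height=0
  node 46: h_left=0, h_right=0, diff=0 [OK], height=1
  node 40: h_left=1, h_right=1, diff=0 [OK], height=2
All nodes satisfy the balance condition.
Result: Balanced


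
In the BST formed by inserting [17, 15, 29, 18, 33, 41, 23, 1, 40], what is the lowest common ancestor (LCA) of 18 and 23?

Tree insertion order: [17, 15, 29, 18, 33, 41, 23, 1, 40]
Tree (level-order array): [17, 15, 29, 1, None, 18, 33, None, None, None, 23, None, 41, None, None, 40]
In a BST, the LCA of p=18, q=23 is the first node v on the
root-to-leaf path with p <= v <= q (go left if both < v, right if both > v).
Walk from root:
  at 17: both 18 and 23 > 17, go right
  at 29: both 18 and 23 < 29, go left
  at 18: 18 <= 18 <= 23, this is the LCA
LCA = 18


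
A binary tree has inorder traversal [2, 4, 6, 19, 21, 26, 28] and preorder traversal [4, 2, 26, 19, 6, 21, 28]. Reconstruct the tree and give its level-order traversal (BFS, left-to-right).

Inorder:  [2, 4, 6, 19, 21, 26, 28]
Preorder: [4, 2, 26, 19, 6, 21, 28]
Algorithm: preorder visits root first, so consume preorder in order;
for each root, split the current inorder slice at that value into
left-subtree inorder and right-subtree inorder, then recurse.
Recursive splits:
  root=4; inorder splits into left=[2], right=[6, 19, 21, 26, 28]
  root=2; inorder splits into left=[], right=[]
  root=26; inorder splits into left=[6, 19, 21], right=[28]
  root=19; inorder splits into left=[6], right=[21]
  root=6; inorder splits into left=[], right=[]
  root=21; inorder splits into left=[], right=[]
  root=28; inorder splits into left=[], right=[]
Reconstructed level-order: [4, 2, 26, 19, 28, 6, 21]


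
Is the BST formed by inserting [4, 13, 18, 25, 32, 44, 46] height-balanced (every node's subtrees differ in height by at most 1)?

Tree (level-order array): [4, None, 13, None, 18, None, 25, None, 32, None, 44, None, 46]
Definition: a tree is height-balanced if, at every node, |h(left) - h(right)| <= 1 (empty subtree has height -1).
Bottom-up per-node check:
  node 46: h_left=-1, h_right=-1, diff=0 [OK], height=0
  node 44: h_left=-1, h_right=0, diff=1 [OK], height=1
  node 32: h_left=-1, h_right=1, diff=2 [FAIL (|-1-1|=2 > 1)], height=2
  node 25: h_left=-1, h_right=2, diff=3 [FAIL (|-1-2|=3 > 1)], height=3
  node 18: h_left=-1, h_right=3, diff=4 [FAIL (|-1-3|=4 > 1)], height=4
  node 13: h_left=-1, h_right=4, diff=5 [FAIL (|-1-4|=5 > 1)], height=5
  node 4: h_left=-1, h_right=5, diff=6 [FAIL (|-1-5|=6 > 1)], height=6
Node 32 violates the condition: |-1 - 1| = 2 > 1.
Result: Not balanced


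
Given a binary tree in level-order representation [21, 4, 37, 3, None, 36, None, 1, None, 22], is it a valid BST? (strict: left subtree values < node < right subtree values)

Level-order array: [21, 4, 37, 3, None, 36, None, 1, None, 22]
Validate using subtree bounds (lo, hi): at each node, require lo < value < hi,
then recurse left with hi=value and right with lo=value.
Preorder trace (stopping at first violation):
  at node 21 with bounds (-inf, +inf): OK
  at node 4 with bounds (-inf, 21): OK
  at node 3 with bounds (-inf, 4): OK
  at node 1 with bounds (-inf, 3): OK
  at node 37 with bounds (21, +inf): OK
  at node 36 with bounds (21, 37): OK
  at node 22 with bounds (21, 36): OK
No violation found at any node.
Result: Valid BST


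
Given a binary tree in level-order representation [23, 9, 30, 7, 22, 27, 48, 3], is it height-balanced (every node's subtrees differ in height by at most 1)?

Tree (level-order array): [23, 9, 30, 7, 22, 27, 48, 3]
Definition: a tree is height-balanced if, at every node, |h(left) - h(right)| <= 1 (empty subtree has height -1).
Bottom-up per-node check:
  node 3: h_left=-1, h_right=-1, diff=0 [OK], height=0
  node 7: h_left=0, h_right=-1, diff=1 [OK], height=1
  node 22: h_left=-1, h_right=-1, diff=0 [OK], height=0
  node 9: h_left=1, h_right=0, diff=1 [OK], height=2
  node 27: h_left=-1, h_right=-1, diff=0 [OK], height=0
  node 48: h_left=-1, h_right=-1, diff=0 [OK], height=0
  node 30: h_left=0, h_right=0, diff=0 [OK], height=1
  node 23: h_left=2, h_right=1, diff=1 [OK], height=3
All nodes satisfy the balance condition.
Result: Balanced


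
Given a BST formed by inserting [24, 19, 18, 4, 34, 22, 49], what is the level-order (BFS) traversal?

Tree insertion order: [24, 19, 18, 4, 34, 22, 49]
Tree (level-order array): [24, 19, 34, 18, 22, None, 49, 4]
BFS from the root, enqueuing left then right child of each popped node:
  queue [24] -> pop 24, enqueue [19, 34], visited so far: [24]
  queue [19, 34] -> pop 19, enqueue [18, 22], visited so far: [24, 19]
  queue [34, 18, 22] -> pop 34, enqueue [49], visited so far: [24, 19, 34]
  queue [18, 22, 49] -> pop 18, enqueue [4], visited so far: [24, 19, 34, 18]
  queue [22, 49, 4] -> pop 22, enqueue [none], visited so far: [24, 19, 34, 18, 22]
  queue [49, 4] -> pop 49, enqueue [none], visited so far: [24, 19, 34, 18, 22, 49]
  queue [4] -> pop 4, enqueue [none], visited so far: [24, 19, 34, 18, 22, 49, 4]
Result: [24, 19, 34, 18, 22, 49, 4]


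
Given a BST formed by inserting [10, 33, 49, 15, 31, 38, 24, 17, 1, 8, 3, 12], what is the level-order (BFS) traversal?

Tree insertion order: [10, 33, 49, 15, 31, 38, 24, 17, 1, 8, 3, 12]
Tree (level-order array): [10, 1, 33, None, 8, 15, 49, 3, None, 12, 31, 38, None, None, None, None, None, 24, None, None, None, 17]
BFS from the root, enqueuing left then right child of each popped node:
  queue [10] -> pop 10, enqueue [1, 33], visited so far: [10]
  queue [1, 33] -> pop 1, enqueue [8], visited so far: [10, 1]
  queue [33, 8] -> pop 33, enqueue [15, 49], visited so far: [10, 1, 33]
  queue [8, 15, 49] -> pop 8, enqueue [3], visited so far: [10, 1, 33, 8]
  queue [15, 49, 3] -> pop 15, enqueue [12, 31], visited so far: [10, 1, 33, 8, 15]
  queue [49, 3, 12, 31] -> pop 49, enqueue [38], visited so far: [10, 1, 33, 8, 15, 49]
  queue [3, 12, 31, 38] -> pop 3, enqueue [none], visited so far: [10, 1, 33, 8, 15, 49, 3]
  queue [12, 31, 38] -> pop 12, enqueue [none], visited so far: [10, 1, 33, 8, 15, 49, 3, 12]
  queue [31, 38] -> pop 31, enqueue [24], visited so far: [10, 1, 33, 8, 15, 49, 3, 12, 31]
  queue [38, 24] -> pop 38, enqueue [none], visited so far: [10, 1, 33, 8, 15, 49, 3, 12, 31, 38]
  queue [24] -> pop 24, enqueue [17], visited so far: [10, 1, 33, 8, 15, 49, 3, 12, 31, 38, 24]
  queue [17] -> pop 17, enqueue [none], visited so far: [10, 1, 33, 8, 15, 49, 3, 12, 31, 38, 24, 17]
Result: [10, 1, 33, 8, 15, 49, 3, 12, 31, 38, 24, 17]


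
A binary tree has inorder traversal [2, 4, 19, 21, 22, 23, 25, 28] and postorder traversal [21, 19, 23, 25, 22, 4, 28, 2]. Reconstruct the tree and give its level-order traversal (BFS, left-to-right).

Inorder:   [2, 4, 19, 21, 22, 23, 25, 28]
Postorder: [21, 19, 23, 25, 22, 4, 28, 2]
Algorithm: postorder visits root last, so walk postorder right-to-left;
each value is the root of the current inorder slice — split it at that
value, recurse on the right subtree first, then the left.
Recursive splits:
  root=2; inorder splits into left=[], right=[4, 19, 21, 22, 23, 25, 28]
  root=28; inorder splits into left=[4, 19, 21, 22, 23, 25], right=[]
  root=4; inorder splits into left=[], right=[19, 21, 22, 23, 25]
  root=22; inorder splits into left=[19, 21], right=[23, 25]
  root=25; inorder splits into left=[23], right=[]
  root=23; inorder splits into left=[], right=[]
  root=19; inorder splits into left=[], right=[21]
  root=21; inorder splits into left=[], right=[]
Reconstructed level-order: [2, 28, 4, 22, 19, 25, 21, 23]


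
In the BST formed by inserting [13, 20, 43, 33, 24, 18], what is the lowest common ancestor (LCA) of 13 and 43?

Tree insertion order: [13, 20, 43, 33, 24, 18]
Tree (level-order array): [13, None, 20, 18, 43, None, None, 33, None, 24]
In a BST, the LCA of p=13, q=43 is the first node v on the
root-to-leaf path with p <= v <= q (go left if both < v, right if both > v).
Walk from root:
  at 13: 13 <= 13 <= 43, this is the LCA
LCA = 13


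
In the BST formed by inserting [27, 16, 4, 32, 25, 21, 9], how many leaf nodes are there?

Tree built from: [27, 16, 4, 32, 25, 21, 9]
Tree (level-order array): [27, 16, 32, 4, 25, None, None, None, 9, 21]
Rule: A leaf has 0 children.
Per-node child counts:
  node 27: 2 child(ren)
  node 16: 2 child(ren)
  node 4: 1 child(ren)
  node 9: 0 child(ren)
  node 25: 1 child(ren)
  node 21: 0 child(ren)
  node 32: 0 child(ren)
Matching nodes: [9, 21, 32]
Count of leaf nodes: 3


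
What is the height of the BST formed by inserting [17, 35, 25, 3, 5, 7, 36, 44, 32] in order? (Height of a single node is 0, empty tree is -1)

Insertion order: [17, 35, 25, 3, 5, 7, 36, 44, 32]
Tree (level-order array): [17, 3, 35, None, 5, 25, 36, None, 7, None, 32, None, 44]
Compute height bottom-up (empty subtree = -1):
  height(7) = 1 + max(-1, -1) = 0
  height(5) = 1 + max(-1, 0) = 1
  height(3) = 1 + max(-1, 1) = 2
  height(32) = 1 + max(-1, -1) = 0
  height(25) = 1 + max(-1, 0) = 1
  height(44) = 1 + max(-1, -1) = 0
  height(36) = 1 + max(-1, 0) = 1
  height(35) = 1 + max(1, 1) = 2
  height(17) = 1 + max(2, 2) = 3
Height = 3


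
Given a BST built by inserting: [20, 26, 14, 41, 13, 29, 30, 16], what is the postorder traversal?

Tree insertion order: [20, 26, 14, 41, 13, 29, 30, 16]
Tree (level-order array): [20, 14, 26, 13, 16, None, 41, None, None, None, None, 29, None, None, 30]
Postorder traversal: [13, 16, 14, 30, 29, 41, 26, 20]


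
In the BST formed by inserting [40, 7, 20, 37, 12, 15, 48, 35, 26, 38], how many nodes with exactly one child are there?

Tree built from: [40, 7, 20, 37, 12, 15, 48, 35, 26, 38]
Tree (level-order array): [40, 7, 48, None, 20, None, None, 12, 37, None, 15, 35, 38, None, None, 26]
Rule: These are nodes with exactly 1 non-null child.
Per-node child counts:
  node 40: 2 child(ren)
  node 7: 1 child(ren)
  node 20: 2 child(ren)
  node 12: 1 child(ren)
  node 15: 0 child(ren)
  node 37: 2 child(ren)
  node 35: 1 child(ren)
  node 26: 0 child(ren)
  node 38: 0 child(ren)
  node 48: 0 child(ren)
Matching nodes: [7, 12, 35]
Count of nodes with exactly one child: 3


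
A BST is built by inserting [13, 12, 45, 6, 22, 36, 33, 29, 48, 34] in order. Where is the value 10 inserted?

Starting tree (level order): [13, 12, 45, 6, None, 22, 48, None, None, None, 36, None, None, 33, None, 29, 34]
Insertion path: 13 -> 12 -> 6
Result: insert 10 as right child of 6
Final tree (level order): [13, 12, 45, 6, None, 22, 48, None, 10, None, 36, None, None, None, None, 33, None, 29, 34]


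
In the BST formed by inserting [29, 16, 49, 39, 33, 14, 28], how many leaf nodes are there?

Tree built from: [29, 16, 49, 39, 33, 14, 28]
Tree (level-order array): [29, 16, 49, 14, 28, 39, None, None, None, None, None, 33]
Rule: A leaf has 0 children.
Per-node child counts:
  node 29: 2 child(ren)
  node 16: 2 child(ren)
  node 14: 0 child(ren)
  node 28: 0 child(ren)
  node 49: 1 child(ren)
  node 39: 1 child(ren)
  node 33: 0 child(ren)
Matching nodes: [14, 28, 33]
Count of leaf nodes: 3


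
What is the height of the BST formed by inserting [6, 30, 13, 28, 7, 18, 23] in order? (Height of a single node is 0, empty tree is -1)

Insertion order: [6, 30, 13, 28, 7, 18, 23]
Tree (level-order array): [6, None, 30, 13, None, 7, 28, None, None, 18, None, None, 23]
Compute height bottom-up (empty subtree = -1):
  height(7) = 1 + max(-1, -1) = 0
  height(23) = 1 + max(-1, -1) = 0
  height(18) = 1 + max(-1, 0) = 1
  height(28) = 1 + max(1, -1) = 2
  height(13) = 1 + max(0, 2) = 3
  height(30) = 1 + max(3, -1) = 4
  height(6) = 1 + max(-1, 4) = 5
Height = 5


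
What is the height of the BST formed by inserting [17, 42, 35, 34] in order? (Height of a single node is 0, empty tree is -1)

Insertion order: [17, 42, 35, 34]
Tree (level-order array): [17, None, 42, 35, None, 34]
Compute height bottom-up (empty subtree = -1):
  height(34) = 1 + max(-1, -1) = 0
  height(35) = 1 + max(0, -1) = 1
  height(42) = 1 + max(1, -1) = 2
  height(17) = 1 + max(-1, 2) = 3
Height = 3


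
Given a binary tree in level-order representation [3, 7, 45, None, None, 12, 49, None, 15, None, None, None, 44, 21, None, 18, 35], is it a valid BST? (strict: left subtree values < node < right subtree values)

Level-order array: [3, 7, 45, None, None, 12, 49, None, 15, None, None, None, 44, 21, None, 18, 35]
Validate using subtree bounds (lo, hi): at each node, require lo < value < hi,
then recurse left with hi=value and right with lo=value.
Preorder trace (stopping at first violation):
  at node 3 with bounds (-inf, +inf): OK
  at node 7 with bounds (-inf, 3): VIOLATION
Node 7 violates its bound: not (-inf < 7 < 3).
Result: Not a valid BST


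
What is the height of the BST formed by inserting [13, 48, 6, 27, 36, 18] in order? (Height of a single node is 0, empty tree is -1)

Insertion order: [13, 48, 6, 27, 36, 18]
Tree (level-order array): [13, 6, 48, None, None, 27, None, 18, 36]
Compute height bottom-up (empty subtree = -1):
  height(6) = 1 + max(-1, -1) = 0
  height(18) = 1 + max(-1, -1) = 0
  height(36) = 1 + max(-1, -1) = 0
  height(27) = 1 + max(0, 0) = 1
  height(48) = 1 + max(1, -1) = 2
  height(13) = 1 + max(0, 2) = 3
Height = 3
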